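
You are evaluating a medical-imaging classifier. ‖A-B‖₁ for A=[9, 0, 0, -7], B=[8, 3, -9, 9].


d = |9-8| + |0-3| + |0+ 9| + |-7-9|
  = 1 + 3 + 9 + 16
  = 29

29


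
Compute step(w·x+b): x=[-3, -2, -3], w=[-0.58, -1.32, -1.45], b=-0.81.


z = (-3)·(-0.58) + (-2)·(-1.32) + (-3)·(-1.45) - 0.81
  = 7.92
step(z) = 1 (z≥0)

1


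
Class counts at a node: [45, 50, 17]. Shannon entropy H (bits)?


Probabilities: [45/112, 50/112, 17/112] ≈ [0.4018, 0.4464, 0.1518]
H = -((45/112)·log₂(45/112) + (50/112)·log₂(50/112) + (17/112)·log₂(17/112))
  = 1.4608 bits

1.4608 bits


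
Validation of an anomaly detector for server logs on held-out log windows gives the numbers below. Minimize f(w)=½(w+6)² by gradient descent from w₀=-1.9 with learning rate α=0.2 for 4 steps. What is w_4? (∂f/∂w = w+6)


step 1: grad = -1.9+6 = 4.1; w = -1.9 - 0.2·(4.1) = -2.72
step 2: grad = -2.72+6 = 3.28; w = -2.72 - 0.2·(3.28) = -3.376
step 3: grad = -3.376+6 = 2.624; w = -3.376 - 0.2·(2.624) = -3.9008
step 4: grad = -3.9008+6 = 2.0992; w = -3.9008 - 0.2·(2.0992) = -4.32064

-4.32064


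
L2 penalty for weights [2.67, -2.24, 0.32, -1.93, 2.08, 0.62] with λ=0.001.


‖w‖₂² = (2.67)² + (-2.24)² + (0.32)² + (-1.93)² + (2.08)² + (0.62)²
     = 7.1289 + 5.0176 + 0.1024 + 3.7249 + 4.3264 + 0.3844
     = 20.6846
λ·‖w‖₂² = 0.001·20.6846 = 0.020685

0.020685


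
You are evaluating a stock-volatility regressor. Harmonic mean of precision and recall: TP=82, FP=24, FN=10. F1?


Precision = 82/106 = 0.7736
Recall = 82/92 = 0.8913
F1 = 2·P·R/(P+R) = 2·TP/(2·TP+FP+FN) = 164/(164+24+10) = 164/198 = 0.8283

0.8283


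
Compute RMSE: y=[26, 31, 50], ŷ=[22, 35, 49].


MSE = 33/3 = 11
RMSE = √(33/3) = 3.3166

3.3166


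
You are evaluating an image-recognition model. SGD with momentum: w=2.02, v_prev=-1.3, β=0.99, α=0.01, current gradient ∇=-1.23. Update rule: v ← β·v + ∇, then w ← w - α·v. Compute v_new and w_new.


v_new = 0.99·-1.3 - 1.23 = -1.287 - 1.23 = -2.517
w_new = 2.02 - 0.01·-2.517 = 2.02 + 0.02517 = 2.04517

v_new=-2.517, w_new=2.04517


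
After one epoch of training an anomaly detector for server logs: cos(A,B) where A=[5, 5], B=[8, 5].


A·B = 5·8 + 5·5 = 65
‖A‖ = √50 = 7.0711, ‖B‖ = √89 = 9.434
cos = 65/(√50·√89) = 65/√4450 = 0.9744

0.9744


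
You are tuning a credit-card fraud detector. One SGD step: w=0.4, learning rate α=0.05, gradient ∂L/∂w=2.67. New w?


w_new = w - α·∇
= 0.4 - 0.05·2.67
= 0.4 - 0.1335
= 0.2665

0.2665


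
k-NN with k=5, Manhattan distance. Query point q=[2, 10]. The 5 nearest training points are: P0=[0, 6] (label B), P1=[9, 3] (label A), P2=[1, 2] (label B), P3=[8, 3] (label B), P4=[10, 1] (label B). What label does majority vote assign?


d(q,P0) = 6  (label B)
d(q,P1) = 14  (label A)
d(q,P2) = 9  (label B)
d(q,P3) = 13  (label B)
d(q,P4) = 17  (label B)
Votes: A=1, B=4
Majority → B

B


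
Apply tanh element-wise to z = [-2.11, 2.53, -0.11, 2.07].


tanh(-2.11) = -0.971
tanh(2.53) = 0.9874
tanh(-0.11) = -0.1096
tanh(2.07) = 0.9687
result = [-0.971, 0.9874, -0.1096, 0.9687]

[-0.971, 0.9874, -0.1096, 0.9687]


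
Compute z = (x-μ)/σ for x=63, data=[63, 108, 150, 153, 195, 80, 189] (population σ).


μ = 134, σ = 47.8032
z = (63 - 134)/47.8032 = -1.4853

-1.4853


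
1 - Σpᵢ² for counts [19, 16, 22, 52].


Probabilities: [19/109, 16/109, 22/109, 52/109] ≈ [0.1743, 0.1468, 0.2018, 0.4771]
Σpᵢ² = (361 + 256 + 484 + 2704)/109² = 3805/11881
Gini = 1 - Σpᵢ² = 1 - 3805/11881 = 0.6797

0.6797


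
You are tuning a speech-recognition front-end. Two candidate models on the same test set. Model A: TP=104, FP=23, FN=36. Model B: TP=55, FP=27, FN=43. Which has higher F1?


Model A: P=104/127=0.8189, R=104/140=0.7429, F1=2PR/(P+R)=2TP/(2TP+FP+FN)=208/267=0.779
Model B: P=55/82=0.6707, R=55/98=0.5612, F1=2PR/(P+R)=2TP/(2TP+FP+FN)=110/180=0.6111
0.779 > 0.6111 → Model A

Model A


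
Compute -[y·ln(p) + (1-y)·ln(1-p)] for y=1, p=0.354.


BCE = -[y·ln(p) + (1-y)·ln(1-p)]
= -1·ln(0.354) - 0
= -ln(0.354) = 1.0385

1.0385


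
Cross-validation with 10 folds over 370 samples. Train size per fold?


Fold size = 370/10 = 37
Training per fold = 370 - 37 = 333

333


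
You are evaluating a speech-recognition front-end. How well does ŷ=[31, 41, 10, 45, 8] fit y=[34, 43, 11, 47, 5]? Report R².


ȳ = 28
SS_res = Σ(y-ŷ)² = 27
SS_tot = Σ(y-ȳ)² = 1440
R² = 1 - SS_res/SS_tot = 1 - 0.0187 = 0.9812

0.9812


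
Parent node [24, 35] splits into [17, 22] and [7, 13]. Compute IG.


Parent = [24, 35], H_parent = 0.9748
H_left = 0.9881 (n=39), H_right = 0.9341 (n=20)
H_children = (39/59)·0.9881 + (20/59)·0.9341 = 0.9698
IG = 0.9748 - 0.9698 = 0.005

0.005


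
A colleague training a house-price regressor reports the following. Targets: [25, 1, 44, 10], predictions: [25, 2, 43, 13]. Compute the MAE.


Absolute errors: |25-25|=0, |1-2|=1, |44-43|=1, |10-13|=3
Sum = 5
MAE = 5/4 = 5/4

5/4


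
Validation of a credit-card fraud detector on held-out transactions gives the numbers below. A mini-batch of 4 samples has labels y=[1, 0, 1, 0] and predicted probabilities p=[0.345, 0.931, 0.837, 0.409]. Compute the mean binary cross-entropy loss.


L[0] = -ln(0.345) = 1.0642
L[1] = -ln(1-0.931) = -ln(0.069) = 2.6736
L[2] = -ln(0.837) = 0.1779
L[3] = -ln(1-0.409) = -ln(0.591) = 0.5259
mean = (1.0642 + 2.6736 + 0.1779 + 0.5259)/4 = 1.1104

1.1104


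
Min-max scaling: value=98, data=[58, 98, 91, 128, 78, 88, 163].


min=58, max=163
(98-58)/(163-58) = 40/105 = 0.381

0.381


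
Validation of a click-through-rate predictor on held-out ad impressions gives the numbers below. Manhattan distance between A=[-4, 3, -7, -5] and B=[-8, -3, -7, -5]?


d = |-4+ 8| + |3+ 3| + |-7+ 7| + |-5+ 5|
  = 4 + 6 + 0 + 0
  = 10

10


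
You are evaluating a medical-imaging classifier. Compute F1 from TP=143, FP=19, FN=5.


Precision = 143/162 = 0.8827
Recall = 143/148 = 0.9662
F1 = 2·P·R/(P+R) = 2·TP/(2·TP+FP+FN) = 286/(286+19+5) = 286/310 = 0.9226

0.9226


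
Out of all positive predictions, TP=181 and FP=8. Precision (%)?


Precision = TP/(TP+FP)
= 181/(181+8)
= 181/189 = 95.77%

95.77%


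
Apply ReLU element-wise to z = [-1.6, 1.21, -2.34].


ReLU(-1.6) = max(0, -1.6) = 0.0
ReLU(1.21) = max(0, 1.21) = 1.21
ReLU(-2.34) = max(0, -2.34) = 0.0
result = [0.0, 1.21, 0.0]

[0.0, 1.21, 0.0]


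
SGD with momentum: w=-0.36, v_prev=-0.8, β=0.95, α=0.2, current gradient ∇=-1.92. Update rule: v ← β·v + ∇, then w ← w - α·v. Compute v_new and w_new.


v_new = 0.95·-0.8 - 1.92 = -0.76 - 1.92 = -2.68
w_new = -0.36 - 0.2·-2.68 = -0.36 + 0.536 = 0.176

v_new=-2.68, w_new=0.176


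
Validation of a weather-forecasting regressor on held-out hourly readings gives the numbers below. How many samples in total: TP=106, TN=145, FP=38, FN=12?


Total = TP + TN + FP + FN
= 106 + 145 + 38 + 12
= 301
(Predicted positive: 144, predicted negative: 157)

301


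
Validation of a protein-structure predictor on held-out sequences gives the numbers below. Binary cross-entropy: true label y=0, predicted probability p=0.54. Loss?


BCE = -[y·ln(p) + (1-y)·ln(1-p)]
= -0 - 1·ln(1-0.54)
= -ln(0.46) = 0.7765

0.7765


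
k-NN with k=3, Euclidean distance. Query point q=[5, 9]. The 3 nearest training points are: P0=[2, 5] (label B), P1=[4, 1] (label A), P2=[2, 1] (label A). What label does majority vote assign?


d(q,P0) = 5.0  (label B)
d(q,P1) = 8.0623  (label A)
d(q,P2) = 8.544  (label A)
Votes: A=2, B=1
Majority → A

A


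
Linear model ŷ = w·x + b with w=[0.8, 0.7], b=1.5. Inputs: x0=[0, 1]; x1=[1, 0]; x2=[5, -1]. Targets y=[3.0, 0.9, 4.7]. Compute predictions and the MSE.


ŷ0 = (0.8)·(0) + (0.7)·(1) + 1.5 = 2.2
ŷ1 = (0.8)·(1) + (0.7)·(0) + 1.5 = 2.3
ŷ2 = (0.8)·(5) + (0.7)·(-1) + 1.5 = 4.8
errors² = [0.64, 1.96, 0.01]
MSE = 2.6100/3 = 0.87

0.87


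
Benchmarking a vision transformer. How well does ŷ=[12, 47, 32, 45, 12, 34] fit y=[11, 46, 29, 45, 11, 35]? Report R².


ȳ = 29.5
SS_res = Σ(y-ŷ)² = 13
SS_tot = Σ(y-ȳ)² = 1227.5
R² = 1 - SS_res/SS_tot = 1 - 0.0106 = 0.9894

0.9894


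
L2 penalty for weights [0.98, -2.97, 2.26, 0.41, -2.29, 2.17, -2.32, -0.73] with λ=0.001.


‖w‖₂² = (0.98)² + (-2.97)² + (2.26)² + (0.41)² + (-2.29)² + (2.17)² + (-2.32)² + (-0.73)²
     = 0.9604 + 8.8209 + 5.1076 + 0.1681 + 5.2441 + 4.7089 + 5.3824 + 0.5329
     = 30.9253
λ·‖w‖₂² = 0.001·30.9253 = 0.030925

0.030925


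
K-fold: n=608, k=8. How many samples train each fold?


Fold size = 608/8 = 76
Training per fold = 608 - 76 = 532

532


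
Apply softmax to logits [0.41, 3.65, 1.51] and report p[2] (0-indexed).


Exponentials: e^0.41=1.5068, e^3.65=38.4747, e^1.51=4.5267
Sum = 44.5082
Softmax = [0.0339, 0.8644, 0.1017]
p[2] = 4.5267/44.5082 = 0.1017

0.1017


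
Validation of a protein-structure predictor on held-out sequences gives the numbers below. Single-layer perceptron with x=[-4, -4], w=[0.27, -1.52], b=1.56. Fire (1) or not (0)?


z = (-4)·(0.27) + (-4)·(-1.52) + 1.56
  = 6.56
step(z) = 1 (z≥0)

1


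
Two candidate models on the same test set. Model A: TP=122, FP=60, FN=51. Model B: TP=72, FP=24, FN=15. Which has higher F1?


Model A: P=122/182=0.6703, R=122/173=0.7052, F1=2PR/(P+R)=2TP/(2TP+FP+FN)=244/355=0.6873
Model B: P=72/96=0.75, R=72/87=0.8276, F1=2PR/(P+R)=2TP/(2TP+FP+FN)=144/183=0.7869
0.6873 < 0.7869 → Model B

Model B


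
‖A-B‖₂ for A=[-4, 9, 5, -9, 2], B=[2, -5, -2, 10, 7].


d = √((-4-2)² + (9+ 5)² + (5+ 2)² + (-9-10)² + (2-7)²)
  = √(36 + 196 + 49 + 361 + 25)
  = √667 = 25.8263

25.8263


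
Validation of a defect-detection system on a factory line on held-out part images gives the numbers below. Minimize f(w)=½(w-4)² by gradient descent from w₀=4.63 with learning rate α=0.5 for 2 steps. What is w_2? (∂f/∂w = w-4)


step 1: grad = 4.63-4 = 0.63; w = 4.63 - 0.5·(0.63) = 4.315
step 2: grad = 4.315-4 = 0.315; w = 4.315 - 0.5·(0.315) = 4.1575

4.1575


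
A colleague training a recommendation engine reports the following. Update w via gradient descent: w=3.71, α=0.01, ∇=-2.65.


w_new = w - α·∇
= 3.71 - 0.01·-2.65
= 3.71 + 0.0265
= 3.7365

3.7365


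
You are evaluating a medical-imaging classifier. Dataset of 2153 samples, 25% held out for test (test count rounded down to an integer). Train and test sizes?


Test = ⌊2153·25/100⌋ = 538
Train = 2153 - 538 = 1615

Train: 1615, Test: 538


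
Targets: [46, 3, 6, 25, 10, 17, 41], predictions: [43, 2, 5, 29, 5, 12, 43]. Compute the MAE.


Absolute errors: |46-43|=3, |3-2|=1, |6-5|=1, |25-29|=4, |10-5|=5, |17-12|=5, |41-43|=2
Sum = 21
MAE = 21/7 = 3

3


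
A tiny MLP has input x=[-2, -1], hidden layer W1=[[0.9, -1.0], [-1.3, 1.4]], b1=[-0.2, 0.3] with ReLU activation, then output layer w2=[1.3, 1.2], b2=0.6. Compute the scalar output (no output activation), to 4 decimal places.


z1[0] = (0.9)·(-2) + (-1.0)·(-1) - 0.2 = -1.0
z1[1] = (-1.3)·(-2) + (1.4)·(-1) + 0.3 = 1.5
h = ReLU(z1) = [0.0, 1.5]
output = (1.3)·(0.0) + (1.2)·(1.5) + 0.6 = 2.4

2.4


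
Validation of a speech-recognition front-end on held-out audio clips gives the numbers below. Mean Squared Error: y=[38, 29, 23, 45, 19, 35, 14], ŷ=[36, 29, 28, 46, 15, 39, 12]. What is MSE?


Squared errors: (38-36)²=4, (29-29)²=0, (23-28)²=25, (45-46)²=1, (19-15)²=16, (35-39)²=16, (14-12)²=4
Sum = 66
MSE = 66/7 = 66/7

66/7


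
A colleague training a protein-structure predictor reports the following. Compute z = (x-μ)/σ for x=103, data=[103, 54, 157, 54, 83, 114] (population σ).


μ = 94.1667, σ = 35.988
z = (103 - 94.1667)/35.988 = 0.2455

0.2455


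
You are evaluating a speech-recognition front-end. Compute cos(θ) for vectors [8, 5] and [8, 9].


A·B = 8·8 + 5·9 = 109
‖A‖ = √89 = 9.434, ‖B‖ = √145 = 12.0416
cos = 109/(√89·√145) = 109/√12905 = 0.9595

0.9595


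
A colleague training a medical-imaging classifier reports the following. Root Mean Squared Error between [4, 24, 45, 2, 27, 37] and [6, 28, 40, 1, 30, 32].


MSE = 80/6 = 13.3333
RMSE = √(80/6) = 3.6515

3.6515


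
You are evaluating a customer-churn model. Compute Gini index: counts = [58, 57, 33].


Probabilities: [58/148, 57/148, 33/148] ≈ [0.3919, 0.3851, 0.223]
Σpᵢ² = (3364 + 3249 + 1089)/148² = 7702/21904
Gini = 1 - Σpᵢ² = 1 - 7702/21904 = 0.6484

0.6484


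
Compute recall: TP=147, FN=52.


Recall = TP/(TP+FN)
= 147/(147+52)
= 147/199 = 73.87%

73.87%


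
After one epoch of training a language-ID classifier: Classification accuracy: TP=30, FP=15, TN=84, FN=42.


Accuracy = (TP+TN)/(TP+TN+FP+FN)
= (30+84)/(171)
= 114/171 = 66.67%

66.67%


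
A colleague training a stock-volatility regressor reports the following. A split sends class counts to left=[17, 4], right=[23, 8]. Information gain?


Parent = [40, 12], H_parent = 0.7793
H_left = 0.7025 (n=21), H_right = 0.8238 (n=31)
H_children = (21/52)·0.7025 + (31/52)·0.8238 = 0.7748
IG = 0.7793 - 0.7748 = 0.0045

0.0045


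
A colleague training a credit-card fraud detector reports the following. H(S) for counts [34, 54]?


Probabilities: [34/88, 54/88] ≈ [0.3864, 0.6136]
H = -((34/88)·log₂(34/88) + (54/88)·log₂(54/88))
  = 0.9624 bits

0.9624 bits


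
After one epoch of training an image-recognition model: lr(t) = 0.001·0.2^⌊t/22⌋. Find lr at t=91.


n_drops = ⌊91/22⌋ = 4
lr = 0.001·0.2^4 = 0.001·0.0016 = 0.0000016

0.0000016


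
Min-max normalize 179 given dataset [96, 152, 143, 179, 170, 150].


min=96, max=179
(179-96)/(179-96) = 83/83 = 1.0

1.0


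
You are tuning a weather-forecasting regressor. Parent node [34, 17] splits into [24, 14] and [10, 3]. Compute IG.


Parent = [34, 17], H_parent = 0.9183
H_left = 0.9495 (n=38), H_right = 0.7793 (n=13)
H_children = (38/51)·0.9495 + (13/51)·0.7793 = 0.9061
IG = 0.9183 - 0.9061 = 0.0122

0.0122


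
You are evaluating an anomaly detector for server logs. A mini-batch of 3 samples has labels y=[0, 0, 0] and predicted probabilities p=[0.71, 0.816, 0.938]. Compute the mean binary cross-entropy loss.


L[0] = -ln(1-0.71) = -ln(0.29) = 1.2379
L[1] = -ln(1-0.816) = -ln(0.184) = 1.6928
L[2] = -ln(1-0.938) = -ln(0.062) = 2.7806
mean = (1.2379 + 1.6928 + 2.7806)/3 = 1.9038

1.9038


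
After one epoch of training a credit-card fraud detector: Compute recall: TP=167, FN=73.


Recall = TP/(TP+FN)
= 167/(167+73)
= 167/240 = 69.58%

69.58%


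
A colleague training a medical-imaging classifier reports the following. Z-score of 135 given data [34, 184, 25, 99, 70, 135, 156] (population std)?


μ = 100.4286, σ = 56.4392
z = (135 - 100.4286)/56.4392 = 0.6125

0.6125


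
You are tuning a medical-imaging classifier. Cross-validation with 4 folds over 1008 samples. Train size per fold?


Fold size = 1008/4 = 252
Training per fold = 1008 - 252 = 756

756


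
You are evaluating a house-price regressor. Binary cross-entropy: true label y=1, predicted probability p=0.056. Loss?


BCE = -[y·ln(p) + (1-y)·ln(1-p)]
= -1·ln(0.056) - 0
= -ln(0.056) = 2.8824

2.8824


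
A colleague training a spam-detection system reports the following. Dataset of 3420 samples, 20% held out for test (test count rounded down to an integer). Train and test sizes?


Test = ⌊3420·20/100⌋ = 684
Train = 3420 - 684 = 2736

Train: 2736, Test: 684


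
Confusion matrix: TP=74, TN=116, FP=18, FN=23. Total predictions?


Total = TP + TN + FP + FN
= 74 + 116 + 18 + 23
= 231
(Predicted positive: 92, predicted negative: 139)

231


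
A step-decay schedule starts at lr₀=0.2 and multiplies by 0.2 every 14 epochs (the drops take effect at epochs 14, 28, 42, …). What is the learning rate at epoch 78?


n_drops = ⌊78/14⌋ = 5
lr = 0.2·0.2^5 = 0.2·0.00032 = 0.000064

0.000064


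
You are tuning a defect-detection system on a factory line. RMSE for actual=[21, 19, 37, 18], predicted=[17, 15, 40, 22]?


MSE = 57/4 = 14.25
RMSE = √(57/4) = 3.7749

3.7749


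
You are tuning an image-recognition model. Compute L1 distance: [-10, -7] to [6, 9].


d = |-10-6| + |-7-9|
  = 16 + 16
  = 32

32


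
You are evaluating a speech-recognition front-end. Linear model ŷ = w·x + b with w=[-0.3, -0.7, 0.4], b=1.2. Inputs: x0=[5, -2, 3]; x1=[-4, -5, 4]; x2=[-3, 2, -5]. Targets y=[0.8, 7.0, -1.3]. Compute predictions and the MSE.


ŷ0 = (-0.3)·(5) + (-0.7)·(-2) + (0.4)·(3) + 1.2 = 2.3
ŷ1 = (-0.3)·(-4) + (-0.7)·(-5) + (0.4)·(4) + 1.2 = 7.5
ŷ2 = (-0.3)·(-3) + (-0.7)·(2) + (0.4)·(-5) + 1.2 = -1.3
errors² = [2.25, 0.25, 0.0]
MSE = 2.5000/3 = 0.8333

0.8333


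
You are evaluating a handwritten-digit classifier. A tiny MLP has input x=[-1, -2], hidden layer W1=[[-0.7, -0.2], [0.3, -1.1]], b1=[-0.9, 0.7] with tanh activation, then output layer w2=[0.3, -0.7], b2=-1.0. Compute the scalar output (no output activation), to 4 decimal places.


z1[0] = (-0.7)·(-1) + (-0.2)·(-2) - 0.9 = 0.2
z1[1] = (0.3)·(-1) + (-1.1)·(-2) + 0.7 = 2.6
h = tanh(z1) = [0.1974, 0.989]
output = (0.3)·(0.1974) + (-0.7)·(0.989) - 1.0 = -1.6331

-1.6331


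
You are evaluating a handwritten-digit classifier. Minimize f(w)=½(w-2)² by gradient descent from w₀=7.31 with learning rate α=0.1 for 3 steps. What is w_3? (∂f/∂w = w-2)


step 1: grad = 7.31-2 = 5.31; w = 7.31 - 0.1·(5.31) = 6.779
step 2: grad = 6.779-2 = 4.779; w = 6.779 - 0.1·(4.779) = 6.3011
step 3: grad = 6.3011-2 = 4.3011; w = 6.3011 - 0.1·(4.3011) = 5.87099

5.87099


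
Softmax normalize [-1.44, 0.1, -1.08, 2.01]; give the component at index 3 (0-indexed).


Exponentials: e^-1.44=0.2369, e^0.1=1.1052, e^-1.08=0.3396, e^2.01=7.4633
Sum = 9.145
Softmax = [0.0259, 0.1208, 0.0371, 0.8161]
p[3] = 7.4633/9.145 = 0.8161

0.8161


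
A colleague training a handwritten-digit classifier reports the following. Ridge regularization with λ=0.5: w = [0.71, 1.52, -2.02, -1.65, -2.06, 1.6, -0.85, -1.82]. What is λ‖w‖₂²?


‖w‖₂² = (0.71)² + (1.52)² + (-2.02)² + (-1.65)² + (-2.06)² + (1.6)² + (-0.85)² + (-1.82)²
     = 0.5041 + 2.3104 + 4.0804 + 2.7225 + 4.2436 + 2.56 + 0.7225 + 3.3124
     = 20.4559
λ·‖w‖₂² = 0.5·20.4559 = 10.22795

10.22795


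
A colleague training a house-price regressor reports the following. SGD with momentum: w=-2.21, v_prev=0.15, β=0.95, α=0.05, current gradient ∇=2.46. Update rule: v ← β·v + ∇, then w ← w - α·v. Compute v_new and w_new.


v_new = 0.95·0.15 + 2.46 = 0.1425 + 2.46 = 2.6025
w_new = -2.21 - 0.05·2.6025 = -2.21 - 0.130125 = -2.340125

v_new=2.6025, w_new=-2.340125


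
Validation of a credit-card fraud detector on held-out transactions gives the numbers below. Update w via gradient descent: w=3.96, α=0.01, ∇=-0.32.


w_new = w - α·∇
= 3.96 - 0.01·-0.32
= 3.96 + 0.0032
= 3.9632

3.9632


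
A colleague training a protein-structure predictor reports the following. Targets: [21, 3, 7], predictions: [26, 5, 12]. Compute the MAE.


Absolute errors: |21-26|=5, |3-5|=2, |7-12|=5
Sum = 12
MAE = 12/3 = 4

4


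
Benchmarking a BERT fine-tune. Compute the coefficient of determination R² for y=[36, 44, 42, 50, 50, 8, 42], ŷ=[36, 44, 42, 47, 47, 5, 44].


ȳ = 38.8571
SS_res = Σ(y-ŷ)² = 31
SS_tot = Σ(y-ȳ)² = 1254.86
R² = 1 - SS_res/SS_tot = 1 - 0.0247 = 0.9753

0.9753


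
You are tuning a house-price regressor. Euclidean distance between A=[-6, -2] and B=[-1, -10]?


d = √((-6+ 1)² + (-2+ 10)²)
  = √(25 + 64)
  = √89 = 9.434

9.434


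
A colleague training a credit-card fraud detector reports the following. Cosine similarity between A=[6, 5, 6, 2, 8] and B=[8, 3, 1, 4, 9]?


A·B = 6·8 + 5·3 + 6·1 + 2·4 + 8·9 = 149
‖A‖ = √165 = 12.8452, ‖B‖ = √171 = 13.0767
cos = 149/(√165·√171) = 149/√28215 = 0.887

0.887


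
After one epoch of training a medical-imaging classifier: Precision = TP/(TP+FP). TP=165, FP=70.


Precision = TP/(TP+FP)
= 165/(165+70)
= 165/235 = 70.21%

70.21%


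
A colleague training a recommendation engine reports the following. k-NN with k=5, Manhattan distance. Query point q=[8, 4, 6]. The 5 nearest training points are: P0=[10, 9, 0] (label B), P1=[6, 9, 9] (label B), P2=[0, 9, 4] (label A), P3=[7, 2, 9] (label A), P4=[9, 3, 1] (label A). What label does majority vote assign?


d(q,P0) = 13  (label B)
d(q,P1) = 10  (label B)
d(q,P2) = 15  (label A)
d(q,P3) = 6  (label A)
d(q,P4) = 7  (label A)
Votes: A=3, B=2
Majority → A

A


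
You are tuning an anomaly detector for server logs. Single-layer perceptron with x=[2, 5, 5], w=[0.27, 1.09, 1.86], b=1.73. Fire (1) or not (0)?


z = (2)·(0.27) + (5)·(1.09) + (5)·(1.86) + 1.73
  = 17.02
step(z) = 1 (z≥0)

1


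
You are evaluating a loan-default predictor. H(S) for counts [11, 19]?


Probabilities: [11/30, 19/30] ≈ [0.3667, 0.6333]
H = -((11/30)·log₂(11/30) + (19/30)·log₂(19/30))
  = 0.9481 bits

0.9481 bits


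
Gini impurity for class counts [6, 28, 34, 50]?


Probabilities: [6/118, 28/118, 34/118, 50/118] ≈ [0.0508, 0.2373, 0.2881, 0.4237]
Σpᵢ² = (36 + 784 + 1156 + 2500)/118² = 4476/13924
Gini = 1 - Σpᵢ² = 1 - 4476/13924 = 0.6785

0.6785


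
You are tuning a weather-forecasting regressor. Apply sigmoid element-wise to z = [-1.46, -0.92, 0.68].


σ(-1.46) = 1/(1+e^1.46) = 0.1885
σ(-0.92) = 1/(1+e^0.92) = 0.285
σ(0.68) = 1/(1+e^-0.68) = 0.6637
result = [0.1885, 0.285, 0.6637]

[0.1885, 0.285, 0.6637]


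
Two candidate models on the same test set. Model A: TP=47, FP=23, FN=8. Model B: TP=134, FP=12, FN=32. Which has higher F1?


Model A: P=47/70=0.6714, R=47/55=0.8545, F1=2PR/(P+R)=2TP/(2TP+FP+FN)=94/125=0.752
Model B: P=134/146=0.9178, R=134/166=0.8072, F1=2PR/(P+R)=2TP/(2TP+FP+FN)=268/312=0.859
0.752 < 0.859 → Model B

Model B


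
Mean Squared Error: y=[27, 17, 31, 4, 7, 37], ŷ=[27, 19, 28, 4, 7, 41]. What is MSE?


Squared errors: (27-27)²=0, (17-19)²=4, (31-28)²=9, (4-4)²=0, (7-7)²=0, (37-41)²=16
Sum = 29
MSE = 29/6 = 29/6

29/6


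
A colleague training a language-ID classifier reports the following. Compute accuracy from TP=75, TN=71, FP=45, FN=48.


Accuracy = (TP+TN)/(TP+TN+FP+FN)
= (75+71)/(239)
= 146/239 = 61.09%

61.09%


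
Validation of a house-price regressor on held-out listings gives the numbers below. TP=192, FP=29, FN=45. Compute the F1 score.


Precision = 192/221 = 0.8688
Recall = 192/237 = 0.8101
F1 = 2·P·R/(P+R) = 2·TP/(2·TP+FP+FN) = 384/(384+29+45) = 384/458 = 0.8384

0.8384


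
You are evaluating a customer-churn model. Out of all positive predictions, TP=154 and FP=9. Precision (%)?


Precision = TP/(TP+FP)
= 154/(154+9)
= 154/163 = 94.48%

94.48%


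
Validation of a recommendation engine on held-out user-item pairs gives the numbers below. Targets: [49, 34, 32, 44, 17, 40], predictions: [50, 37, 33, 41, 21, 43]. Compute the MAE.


Absolute errors: |49-50|=1, |34-37|=3, |32-33|=1, |44-41|=3, |17-21|=4, |40-43|=3
Sum = 15
MAE = 15/6 = 5/2

5/2


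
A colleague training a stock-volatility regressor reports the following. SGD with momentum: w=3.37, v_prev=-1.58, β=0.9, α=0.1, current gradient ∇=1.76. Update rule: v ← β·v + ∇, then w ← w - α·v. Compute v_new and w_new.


v_new = 0.9·-1.58 + 1.76 = -1.422 + 1.76 = 0.338
w_new = 3.37 - 0.1·0.338 = 3.37 - 0.0338 = 3.3362

v_new=0.338, w_new=3.3362


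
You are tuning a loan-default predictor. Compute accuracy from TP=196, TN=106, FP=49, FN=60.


Accuracy = (TP+TN)/(TP+TN+FP+FN)
= (196+106)/(411)
= 302/411 = 73.48%

73.48%


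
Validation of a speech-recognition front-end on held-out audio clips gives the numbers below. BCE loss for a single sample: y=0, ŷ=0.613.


BCE = -[y·ln(p) + (1-y)·ln(1-p)]
= -0 - 1·ln(1-0.613)
= -ln(0.387) = 0.9493

0.9493


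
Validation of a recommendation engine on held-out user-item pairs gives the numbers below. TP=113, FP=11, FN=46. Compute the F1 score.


Precision = 113/124 = 0.9113
Recall = 113/159 = 0.7107
F1 = 2·P·R/(P+R) = 2·TP/(2·TP+FP+FN) = 226/(226+11+46) = 226/283 = 0.7986

0.7986


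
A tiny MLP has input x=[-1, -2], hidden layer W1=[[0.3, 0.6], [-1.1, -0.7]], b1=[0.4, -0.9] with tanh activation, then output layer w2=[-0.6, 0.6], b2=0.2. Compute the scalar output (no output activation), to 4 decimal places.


z1[0] = (0.3)·(-1) + (0.6)·(-2) + 0.4 = -1.1
z1[1] = (-1.1)·(-1) + (-0.7)·(-2) - 0.9 = 1.6
h = tanh(z1) = [-0.8005, 0.9217]
output = (-0.6)·(-0.8005) + (0.6)·(0.9217) + 0.2 = 1.2333

1.2333


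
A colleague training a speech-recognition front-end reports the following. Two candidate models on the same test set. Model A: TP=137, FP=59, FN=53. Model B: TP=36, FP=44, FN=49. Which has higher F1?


Model A: P=137/196=0.699, R=137/190=0.7211, F1=2PR/(P+R)=2TP/(2TP+FP+FN)=274/386=0.7098
Model B: P=36/80=0.45, R=36/85=0.4235, F1=2PR/(P+R)=2TP/(2TP+FP+FN)=72/165=0.4364
0.7098 > 0.4364 → Model A

Model A


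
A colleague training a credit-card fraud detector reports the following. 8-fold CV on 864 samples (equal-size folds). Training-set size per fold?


Fold size = 864/8 = 108
Training per fold = 864 - 108 = 756

756


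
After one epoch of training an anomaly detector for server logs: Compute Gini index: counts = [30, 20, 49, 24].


Probabilities: [30/123, 20/123, 49/123, 24/123] ≈ [0.2439, 0.1626, 0.3984, 0.1951]
Σpᵢ² = (900 + 400 + 2401 + 576)/123² = 4277/15129
Gini = 1 - Σpᵢ² = 1 - 4277/15129 = 0.7173

0.7173


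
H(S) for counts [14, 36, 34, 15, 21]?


Probabilities: [14/120, 36/120, 34/120, 15/120, 21/120] ≈ [0.1167, 0.3, 0.2833, 0.125, 0.175]
H = -((14/120)·log₂(14/120) + (36/120)·log₂(36/120) + (34/120)·log₂(34/120) + (15/120)·log₂(15/120) + (21/120)·log₂(21/120))
  = 2.2133 bits

2.2133 bits


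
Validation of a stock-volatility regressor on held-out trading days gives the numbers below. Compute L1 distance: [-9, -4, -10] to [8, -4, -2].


d = |-9-8| + |-4+ 4| + |-10+ 2|
  = 17 + 0 + 8
  = 25

25


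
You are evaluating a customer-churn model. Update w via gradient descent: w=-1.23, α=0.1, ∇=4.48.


w_new = w - α·∇
= -1.23 - 0.1·4.48
= -1.23 - 0.448
= -1.678

-1.678


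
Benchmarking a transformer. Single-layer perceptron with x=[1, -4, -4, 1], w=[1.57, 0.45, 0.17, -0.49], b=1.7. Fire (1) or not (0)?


z = (1)·(1.57) + (-4)·(0.45) + (-4)·(0.17) + (1)·(-0.49) + 1.7
  = 0.3
step(z) = 1 (z≥0)

1


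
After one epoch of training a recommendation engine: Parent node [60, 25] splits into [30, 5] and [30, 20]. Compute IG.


Parent = [60, 25], H_parent = 0.874
H_left = 0.5917 (n=35), H_right = 0.971 (n=50)
H_children = (35/85)·0.5917 + (50/85)·0.971 = 0.8148
IG = 0.874 - 0.8148 = 0.0592

0.0592


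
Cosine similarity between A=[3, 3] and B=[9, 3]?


A·B = 3·9 + 3·3 = 36
‖A‖ = √18 = 4.2426, ‖B‖ = √90 = 9.4868
cos = 36/(√18·√90) = 36/√1620 = 0.8944

0.8944


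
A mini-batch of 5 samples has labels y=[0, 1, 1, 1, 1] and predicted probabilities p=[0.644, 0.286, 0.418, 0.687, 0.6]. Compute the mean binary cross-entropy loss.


L[0] = -ln(1-0.644) = -ln(0.356) = 1.0328
L[1] = -ln(0.286) = 1.2518
L[2] = -ln(0.418) = 0.8723
L[3] = -ln(0.687) = 0.3754
L[4] = -ln(0.6) = 0.5108
mean = (1.0328 + 1.2518 + 0.8723 + 0.3754 + 0.5108)/5 = 0.8086

0.8086


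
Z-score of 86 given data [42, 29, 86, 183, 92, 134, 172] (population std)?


μ = 105.4286, σ = 55.6619
z = (86 - 105.4286)/55.6619 = -0.349

-0.349


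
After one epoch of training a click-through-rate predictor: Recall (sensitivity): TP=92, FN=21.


Recall = TP/(TP+FN)
= 92/(92+21)
= 92/113 = 81.42%

81.42%


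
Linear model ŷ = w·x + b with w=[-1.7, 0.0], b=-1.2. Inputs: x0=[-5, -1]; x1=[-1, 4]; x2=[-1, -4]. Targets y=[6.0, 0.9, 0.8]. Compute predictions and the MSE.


ŷ0 = (-1.7)·(-5) + (0.0)·(-1) - 1.2 = 7.3
ŷ1 = (-1.7)·(-1) + (0.0)·(4) - 1.2 = 0.5
ŷ2 = (-1.7)·(-1) + (0.0)·(-4) - 1.2 = 0.5
errors² = [1.69, 0.16, 0.09]
MSE = 1.9400/3 = 0.6467

0.6467


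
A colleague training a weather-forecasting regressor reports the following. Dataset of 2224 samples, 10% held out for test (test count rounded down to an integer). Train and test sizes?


Test = ⌊2224·10/100⌋ = 222
Train = 2224 - 222 = 2002

Train: 2002, Test: 222


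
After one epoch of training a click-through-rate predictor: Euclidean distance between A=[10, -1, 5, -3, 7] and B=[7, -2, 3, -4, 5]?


d = √((10-7)² + (-1+ 2)² + (5-3)² + (-3+ 4)² + (7-5)²)
  = √(9 + 1 + 4 + 1 + 4)
  = √19 = 4.3589

4.3589


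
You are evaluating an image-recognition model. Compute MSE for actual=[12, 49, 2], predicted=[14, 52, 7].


Squared errors: (12-14)²=4, (49-52)²=9, (2-7)²=25
Sum = 38
MSE = 38/3 = 38/3

38/3


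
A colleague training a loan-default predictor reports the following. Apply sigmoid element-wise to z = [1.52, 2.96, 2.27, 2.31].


σ(1.52) = 1/(1+e^-1.52) = 0.8205
σ(2.96) = 1/(1+e^-2.96) = 0.9507
σ(2.27) = 1/(1+e^-2.27) = 0.9064
σ(2.31) = 1/(1+e^-2.31) = 0.9097
result = [0.8205, 0.9507, 0.9064, 0.9097]

[0.8205, 0.9507, 0.9064, 0.9097]


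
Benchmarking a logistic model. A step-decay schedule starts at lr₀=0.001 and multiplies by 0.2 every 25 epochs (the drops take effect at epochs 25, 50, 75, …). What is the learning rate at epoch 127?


n_drops = ⌊127/25⌋ = 5
lr = 0.001·0.2^5 = 0.001·0.00032 = 0.00000032

0.00000032


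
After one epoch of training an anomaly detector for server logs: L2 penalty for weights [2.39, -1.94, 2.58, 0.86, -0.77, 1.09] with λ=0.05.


‖w‖₂² = (2.39)² + (-1.94)² + (2.58)² + (0.86)² + (-0.77)² + (1.09)²
     = 5.7121 + 3.7636 + 6.6564 + 0.7396 + 0.5929 + 1.1881
     = 18.6527
λ·‖w‖₂² = 0.05·18.6527 = 0.932635

0.932635


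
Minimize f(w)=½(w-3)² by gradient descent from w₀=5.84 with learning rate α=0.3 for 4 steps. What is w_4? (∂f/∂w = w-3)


step 1: grad = 5.84-3 = 2.84; w = 5.84 - 0.3·(2.84) = 4.988
step 2: grad = 4.988-3 = 1.988; w = 4.988 - 0.3·(1.988) = 4.3916
step 3: grad = 4.3916-3 = 1.3916; w = 4.3916 - 0.3·(1.3916) = 3.97412
step 4: grad = 3.97412-3 = 0.97412; w = 3.97412 - 0.3·(0.97412) = 3.681884

3.681884


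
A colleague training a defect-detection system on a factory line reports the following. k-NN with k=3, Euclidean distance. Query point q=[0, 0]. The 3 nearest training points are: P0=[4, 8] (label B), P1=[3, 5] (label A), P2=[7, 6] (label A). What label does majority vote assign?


d(q,P0) = 8.9443  (label B)
d(q,P1) = 5.831  (label A)
d(q,P2) = 9.2195  (label A)
Votes: A=2, B=1
Majority → A

A


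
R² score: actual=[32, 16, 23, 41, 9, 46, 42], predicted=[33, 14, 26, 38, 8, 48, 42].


ȳ = 29.8571
SS_res = Σ(y-ŷ)² = 28
SS_tot = Σ(y-ȳ)² = 1210.86
R² = 1 - SS_res/SS_tot = 1 - 0.0231 = 0.9769

0.9769


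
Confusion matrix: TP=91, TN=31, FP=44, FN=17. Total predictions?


Total = TP + TN + FP + FN
= 91 + 31 + 44 + 17
= 183
(Predicted positive: 135, predicted negative: 48)

183


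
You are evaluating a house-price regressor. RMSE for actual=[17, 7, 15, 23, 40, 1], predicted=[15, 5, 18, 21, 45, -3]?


MSE = 62/6 = 10.3333
RMSE = √(62/6) = 3.2146

3.2146


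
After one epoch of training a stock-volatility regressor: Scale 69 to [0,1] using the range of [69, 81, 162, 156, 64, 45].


min=45, max=162
(69-45)/(162-45) = 24/117 = 0.2051

0.2051


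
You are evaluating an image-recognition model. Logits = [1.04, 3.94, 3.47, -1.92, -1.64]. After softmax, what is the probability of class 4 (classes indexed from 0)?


Exponentials: e^1.04=2.8292, e^3.94=51.4186, e^3.47=32.1367, e^-1.92=0.1466, e^-1.64=0.194
Sum = 86.7251
Softmax = [0.0326, 0.5929, 0.3706, 0.0017, 0.0022]
p[4] = 0.194/86.7251 = 0.0022

0.0022


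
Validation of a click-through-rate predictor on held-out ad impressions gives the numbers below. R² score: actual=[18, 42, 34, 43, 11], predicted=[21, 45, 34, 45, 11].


ȳ = 29.6
SS_res = Σ(y-ŷ)² = 22
SS_tot = Σ(y-ȳ)² = 833.2
R² = 1 - SS_res/SS_tot = 1 - 0.0264 = 0.9736

0.9736


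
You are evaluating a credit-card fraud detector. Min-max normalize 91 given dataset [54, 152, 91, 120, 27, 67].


min=27, max=152
(91-27)/(152-27) = 64/125 = 0.512

0.512


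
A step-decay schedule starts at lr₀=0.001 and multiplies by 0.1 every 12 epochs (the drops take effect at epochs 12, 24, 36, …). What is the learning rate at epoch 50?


n_drops = ⌊50/12⌋ = 4
lr = 0.001·0.1^4 = 0.001·0.0001 = 0.0000001

0.0000001


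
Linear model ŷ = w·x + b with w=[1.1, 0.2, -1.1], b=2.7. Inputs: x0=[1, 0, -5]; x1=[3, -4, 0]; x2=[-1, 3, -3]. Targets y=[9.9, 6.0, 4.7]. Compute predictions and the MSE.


ŷ0 = (1.1)·(1) + (0.2)·(0) + (-1.1)·(-5) + 2.7 = 9.3
ŷ1 = (1.1)·(3) + (0.2)·(-4) + (-1.1)·(0) + 2.7 = 5.2
ŷ2 = (1.1)·(-1) + (0.2)·(3) + (-1.1)·(-3) + 2.7 = 5.5
errors² = [0.36, 0.64, 0.64]
MSE = 1.6400/3 = 0.5467

0.5467


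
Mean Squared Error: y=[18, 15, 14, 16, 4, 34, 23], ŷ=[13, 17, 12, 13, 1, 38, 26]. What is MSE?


Squared errors: (18-13)²=25, (15-17)²=4, (14-12)²=4, (16-13)²=9, (4-1)²=9, (34-38)²=16, (23-26)²=9
Sum = 76
MSE = 76/7 = 76/7

76/7


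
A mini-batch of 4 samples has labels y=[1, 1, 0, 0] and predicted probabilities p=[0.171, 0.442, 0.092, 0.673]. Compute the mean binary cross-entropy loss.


L[0] = -ln(0.171) = 1.7661
L[1] = -ln(0.442) = 0.8164
L[2] = -ln(1-0.092) = -ln(0.908) = 0.0965
L[3] = -ln(1-0.673) = -ln(0.327) = 1.1178
mean = (1.7661 + 0.8164 + 0.0965 + 1.1178)/4 = 0.9492

0.9492


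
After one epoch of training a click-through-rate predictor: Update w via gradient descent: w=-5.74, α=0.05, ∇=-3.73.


w_new = w - α·∇
= -5.74 - 0.05·-3.73
= -5.74 + 0.1865
= -5.5535

-5.5535


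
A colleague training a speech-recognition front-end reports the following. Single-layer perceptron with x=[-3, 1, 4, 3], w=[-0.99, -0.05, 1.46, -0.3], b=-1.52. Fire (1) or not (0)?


z = (-3)·(-0.99) + (1)·(-0.05) + (4)·(1.46) + (3)·(-0.3) - 1.52
  = 6.34
step(z) = 1 (z≥0)

1


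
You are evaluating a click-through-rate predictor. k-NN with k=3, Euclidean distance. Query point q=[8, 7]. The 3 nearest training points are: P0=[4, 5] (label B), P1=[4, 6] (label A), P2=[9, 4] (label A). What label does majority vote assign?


d(q,P0) = 4.4721  (label B)
d(q,P1) = 4.1231  (label A)
d(q,P2) = 3.1623  (label A)
Votes: A=2, B=1
Majority → A

A


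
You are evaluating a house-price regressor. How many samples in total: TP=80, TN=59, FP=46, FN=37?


Total = TP + TN + FP + FN
= 80 + 59 + 46 + 37
= 222
(Predicted positive: 126, predicted negative: 96)

222


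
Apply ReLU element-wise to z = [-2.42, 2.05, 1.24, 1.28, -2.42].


ReLU(-2.42) = max(0, -2.42) = 0.0
ReLU(2.05) = max(0, 2.05) = 2.05
ReLU(1.24) = max(0, 1.24) = 1.24
ReLU(1.28) = max(0, 1.28) = 1.28
ReLU(-2.42) = max(0, -2.42) = 0.0
result = [0.0, 2.05, 1.24, 1.28, 0.0]

[0.0, 2.05, 1.24, 1.28, 0.0]


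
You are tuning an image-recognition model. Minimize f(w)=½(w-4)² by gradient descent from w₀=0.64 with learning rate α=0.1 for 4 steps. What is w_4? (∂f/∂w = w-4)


step 1: grad = 0.64-4 = -3.36; w = 0.64 - 0.1·(-3.36) = 0.976
step 2: grad = 0.976-4 = -3.024; w = 0.976 - 0.1·(-3.024) = 1.2784
step 3: grad = 1.2784-4 = -2.7216; w = 1.2784 - 0.1·(-2.7216) = 1.55056
step 4: grad = 1.55056-4 = -2.44944; w = 1.55056 - 0.1·(-2.44944) = 1.795504

1.795504


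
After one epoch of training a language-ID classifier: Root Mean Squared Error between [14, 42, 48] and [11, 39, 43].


MSE = 43/3 = 14.3333
RMSE = √(43/3) = 3.7859

3.7859


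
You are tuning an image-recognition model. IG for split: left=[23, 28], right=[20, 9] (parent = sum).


Parent = [43, 37], H_parent = 0.9959
H_left = 0.9931 (n=51), H_right = 0.8936 (n=29)
H_children = (51/80)·0.9931 + (29/80)·0.8936 = 0.957
IG = 0.9959 - 0.957 = 0.0389

0.0389


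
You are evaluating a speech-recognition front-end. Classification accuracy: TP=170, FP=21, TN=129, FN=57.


Accuracy = (TP+TN)/(TP+TN+FP+FN)
= (170+129)/(377)
= 299/377 = 79.31%

79.31%


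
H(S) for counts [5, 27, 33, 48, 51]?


Probabilities: [5/164, 27/164, 33/164, 48/164, 51/164] ≈ [0.0305, 0.1646, 0.2012, 0.2927, 0.311]
H = -((5/164)·log₂(5/164) + (27/164)·log₂(27/164) + (33/164)·log₂(33/164) + (48/164)·log₂(48/164) + (51/164)·log₂(51/164))
  = 2.0903 bits

2.0903 bits


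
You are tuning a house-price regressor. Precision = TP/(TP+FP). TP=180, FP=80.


Precision = TP/(TP+FP)
= 180/(180+80)
= 180/260 = 69.23%

69.23%


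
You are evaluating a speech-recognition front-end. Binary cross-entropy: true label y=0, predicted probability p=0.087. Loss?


BCE = -[y·ln(p) + (1-y)·ln(1-p)]
= -0 - 1·ln(1-0.087)
= -ln(0.913) = 0.091

0.091


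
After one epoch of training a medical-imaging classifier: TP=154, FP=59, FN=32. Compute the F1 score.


Precision = 154/213 = 0.723
Recall = 154/186 = 0.828
F1 = 2·P·R/(P+R) = 2·TP/(2·TP+FP+FN) = 308/(308+59+32) = 308/399 = 0.7719

0.7719


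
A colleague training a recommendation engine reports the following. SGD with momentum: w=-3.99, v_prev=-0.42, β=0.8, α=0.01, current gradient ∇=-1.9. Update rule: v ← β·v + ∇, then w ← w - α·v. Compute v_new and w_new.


v_new = 0.8·-0.42 - 1.9 = -0.336 - 1.9 = -2.236
w_new = -3.99 - 0.01·-2.236 = -3.99 + 0.02236 = -3.96764

v_new=-2.236, w_new=-3.96764


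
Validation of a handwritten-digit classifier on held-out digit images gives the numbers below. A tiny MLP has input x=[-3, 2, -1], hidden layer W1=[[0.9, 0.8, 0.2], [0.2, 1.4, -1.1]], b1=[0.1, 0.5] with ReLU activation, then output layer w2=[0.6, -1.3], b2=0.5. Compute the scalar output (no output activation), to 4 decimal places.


z1[0] = (0.9)·(-3) + (0.8)·(2) + (0.2)·(-1) + 0.1 = -1.2
z1[1] = (0.2)·(-3) + (1.4)·(2) + (-1.1)·(-1) + 0.5 = 3.8
h = ReLU(z1) = [0.0, 3.8]
output = (0.6)·(0.0) + (-1.3)·(3.8) + 0.5 = -4.44

-4.44


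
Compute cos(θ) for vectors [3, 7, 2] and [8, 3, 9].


A·B = 3·8 + 7·3 + 2·9 = 63
‖A‖ = √62 = 7.874, ‖B‖ = √154 = 12.4097
cos = 63/(√62·√154) = 63/√9548 = 0.6447

0.6447


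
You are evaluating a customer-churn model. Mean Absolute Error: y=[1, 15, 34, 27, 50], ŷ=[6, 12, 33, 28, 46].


Absolute errors: |1-6|=5, |15-12|=3, |34-33|=1, |27-28|=1, |50-46|=4
Sum = 14
MAE = 14/5 = 14/5

14/5


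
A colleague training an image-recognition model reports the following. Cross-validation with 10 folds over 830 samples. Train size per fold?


Fold size = 830/10 = 83
Training per fold = 830 - 83 = 747

747


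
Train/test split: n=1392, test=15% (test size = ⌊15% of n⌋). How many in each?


Test = ⌊1392·15/100⌋ = 208
Train = 1392 - 208 = 1184

Train: 1184, Test: 208


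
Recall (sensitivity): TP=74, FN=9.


Recall = TP/(TP+FN)
= 74/(74+9)
= 74/83 = 89.16%

89.16%


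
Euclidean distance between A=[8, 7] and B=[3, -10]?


d = √((8-3)² + (7+ 10)²)
  = √(25 + 289)
  = √314 = 17.72

17.72


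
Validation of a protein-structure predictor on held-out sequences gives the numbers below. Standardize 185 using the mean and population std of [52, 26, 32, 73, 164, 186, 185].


μ = 102.5714, σ = 67.4047
z = (185 - 102.5714)/67.4047 = 1.2229

1.2229


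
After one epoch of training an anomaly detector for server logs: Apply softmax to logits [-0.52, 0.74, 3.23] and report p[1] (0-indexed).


Exponentials: e^-0.52=0.5945, e^0.74=2.0959, e^3.23=25.2797
Sum = 27.9701
Softmax = [0.0213, 0.0749, 0.9038]
p[1] = 2.0959/27.9701 = 0.0749

0.0749
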